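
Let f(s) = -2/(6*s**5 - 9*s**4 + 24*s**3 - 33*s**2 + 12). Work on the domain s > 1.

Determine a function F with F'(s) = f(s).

The denominator factors as 3*(s - 1)**2*(2*s + 1)*(s**2 + 4); partial fractions split f into directly integrable pieces: -2*(8*s + 13)/(1275*(s**2 + 4)) - 32/(459*(2*s + 1)) + 32/(675*(s - 1)) - 2/(45*(s - 1)**2).
Check: d/ds[32*log(s - 1)/675 - 16*log(s + 1/2)/459 - 8*log(s**2 + 4)/1275 - 13*atan(s/2)/1275 + 2/(45*s - 45)] = -2/(6*s**5 - 9*s**4 + 24*s**3 - 33*s**2 + 12) = f(s).

An antiderivative is F(s) = 32*log(s - 1)/675 - 16*log(s + 1/2)/459 - 8*log(s**2 + 4)/1275 - 13*atan(s/2)/1275 + 2/(45*s - 45).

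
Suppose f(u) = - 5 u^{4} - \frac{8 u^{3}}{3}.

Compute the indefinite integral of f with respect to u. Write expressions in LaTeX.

Integrate term by term and add the pieces.
Check: d/du[- u^{5} - \frac{2 u^{4}}{3}] = - 5 u^{4} - \frac{8 u^{3}}{3} = f(u).

F(u) = - u^{5} - \frac{2 u^{4}}{3} + C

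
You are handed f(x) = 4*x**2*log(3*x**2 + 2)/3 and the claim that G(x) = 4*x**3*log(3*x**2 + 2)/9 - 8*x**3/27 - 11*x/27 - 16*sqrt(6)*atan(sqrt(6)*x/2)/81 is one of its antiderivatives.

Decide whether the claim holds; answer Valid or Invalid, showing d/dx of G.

d/dx[G] = 4*x**2*log(3*x**2 + 2)/3 - 1
d/dx[G] - f(x) = -1 != 0.

Invalid: d/dx[G] - f = -1, which is not 0.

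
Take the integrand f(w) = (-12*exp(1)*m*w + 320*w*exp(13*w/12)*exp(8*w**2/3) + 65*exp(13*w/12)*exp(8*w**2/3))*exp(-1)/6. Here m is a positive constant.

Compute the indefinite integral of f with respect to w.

F(w) = -m*w**2 + 10*exp(w**2 + w/3)*exp(5*w**2/3 + 3*w/4 - 1) + C

Since d/dw undoes antidifferentiation here, F'(w) = f(w) is required of F(w).
Check: d/dw[-m*w**2 + 10*exp(w**2 + w/3)*exp(5*w**2/3 + 3*w/4 - 1)] = -2*m*w + 160*w*exp(-1)*exp(13*w/12)*exp(8*w**2/3)/3 + 65*exp(-1)*exp(13*w/12)*exp(8*w**2/3)/6, which equals f(w).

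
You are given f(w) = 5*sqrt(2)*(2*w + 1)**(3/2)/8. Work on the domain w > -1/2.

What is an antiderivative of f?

Since d/dw undoes antidifferentiation here, F'(w) = f(w) is required of F(w).
Check: d/dw[(w + 1/2)**(5/2)] = sqrt(2)*(10*w*sqrt(2*w + 1) + 5*sqrt(2*w + 1))/8, which equals f(w).

An antiderivative is F(w) = (w + 1/2)**(5/2).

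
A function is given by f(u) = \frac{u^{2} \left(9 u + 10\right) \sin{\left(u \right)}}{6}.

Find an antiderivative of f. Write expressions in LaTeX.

Any candidate F(u) must reproduce f(u) exactly when differentiated.
Check: d/du[\frac{- 9 u^{3} \cos{\left(u \right)} + 27 u^{2} \sin{\left(u \right)} - 10 u^{2} \cos{\left(u \right)} + 20 u \sin{\left(u \right)} + 54 u \cos{\left(u \right)} - 54 \sin{\left(u \right)} + 20 \cos{\left(u \right)}}{6}] = \frac{3 u^{3} \sin{\left(u \right)}}{2} + \frac{5 u^{2} \sin{\left(u \right)}}{3}, which equals f(u).

An antiderivative is F(u) = \frac{- 9 u^{3} \cos{\left(u \right)} + 27 u^{2} \sin{\left(u \right)} - 10 u^{2} \cos{\left(u \right)} + 20 u \sin{\left(u \right)} + 54 u \cos{\left(u \right)} - 54 \sin{\left(u \right)} + 20 \cos{\left(u \right)}}{6}.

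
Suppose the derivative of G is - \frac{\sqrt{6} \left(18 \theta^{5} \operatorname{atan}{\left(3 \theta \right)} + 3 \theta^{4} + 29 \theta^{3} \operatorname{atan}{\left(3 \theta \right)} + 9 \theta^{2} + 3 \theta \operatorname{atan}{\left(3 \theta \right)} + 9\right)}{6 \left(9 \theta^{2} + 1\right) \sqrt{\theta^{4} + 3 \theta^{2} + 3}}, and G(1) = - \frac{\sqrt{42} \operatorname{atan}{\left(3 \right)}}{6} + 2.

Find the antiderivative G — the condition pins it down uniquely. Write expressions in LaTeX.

Recognize the product-rule pattern: G'(\theta) = u'v + uv' with u = - \frac{\sqrt{\frac{2 \theta^{4}}{3} + 2 \theta^{2} + 2}}{2}, v = \operatorname{atan}{\left(3 \theta \right)}, so integration by parts undoes it.
A general antiderivative is - \frac{\sqrt{\frac{2 \theta^{4}}{3} + 2 \theta^{2} + 2} \operatorname{atan}{\left(3 \theta \right)}}{2} + C.
The condition gives C = - \frac{\sqrt{42} \operatorname{atan}{\left(3 \right)}}{6} + 2 - (- \frac{\sqrt{42} \operatorname{atan}{\left(3 \right)}}{6}) = 2.
So G(\theta) = \frac{\sqrt{3} \left(- \sqrt{2} \sqrt{\theta^{4} + 3 \theta^{2} + 3} \operatorname{atan}{\left(3 \theta \right)} + 4 \sqrt{3}\right)}{6}.
Check: d/d\theta[\frac{\sqrt{3} \left(- \sqrt{2} \sqrt{\theta^{4} + 3 \theta^{2} + 3} \operatorname{atan}{\left(3 \theta \right)} + 4 \sqrt{3}\right)}{6}] = \frac{- 18 \sqrt{6} \theta^{5} \operatorname{atan}{\left(3 \theta \right)} - 3 \sqrt{6} \theta^{4} - 29 \sqrt{6} \theta^{3} \operatorname{atan}{\left(3 \theta \right)} - 9 \sqrt{6} \theta^{2} - 3 \sqrt{6} \theta \operatorname{atan}{\left(3 \theta \right)} - 9 \sqrt{6}}{54 \theta^{2} \sqrt{\theta^{4} + 3 \theta^{2} + 3} + 6 \sqrt{\theta^{4} + 3 \theta^{2} + 3}}, which equals G'(\theta).

G(\theta) = \frac{\sqrt{3} \left(- \sqrt{2} \sqrt{\theta^{4} + 3 \theta^{2} + 3} \operatorname{atan}{\left(3 \theta \right)} + 4 \sqrt{3}\right)}{6}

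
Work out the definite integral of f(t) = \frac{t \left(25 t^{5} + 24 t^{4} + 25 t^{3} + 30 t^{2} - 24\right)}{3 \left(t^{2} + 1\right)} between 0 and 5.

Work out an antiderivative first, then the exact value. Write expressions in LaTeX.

For F(t) to be correct the identity F'(t) - f(t) = 0 must hold.
F(t) = \frac{5 t^{5}}{3} + 2 t^{4} + t^{2} - \frac{5 \log{\left(t^{4} + 2 t^{2} + 1 \right)}}{2} is an antiderivative of f.
Check: d/dt[\frac{5 t^{5}}{3} + 2 t^{4} + t^{2} - \frac{5 \log{\left(t^{4} + 2 t^{2} + 1 \right)}}{2}] = \frac{25 t^{6} + 24 t^{5} + 25 t^{4} + 30 t^{3} - 24 t}{3 t^{2} + 3}, which equals f(t).
F(5) = \frac{19450}{3} - \frac{5 \log{\left(676 \right)}}{2}; F(0) = 0.
Integral = F(5) - F(0) = \frac{19450}{3} - \frac{5 \log{\left(676 \right)}}{2}.

Antiderivative: F(t) = \frac{5 t^{5}}{3} + 2 t^{4} + t^{2} - \frac{5 \log{\left(t^{4} + 2 t^{2} + 1 \right)}}{2}; value = \frac{19450}{3} - \frac{5 \log{\left(676 \right)}}{2}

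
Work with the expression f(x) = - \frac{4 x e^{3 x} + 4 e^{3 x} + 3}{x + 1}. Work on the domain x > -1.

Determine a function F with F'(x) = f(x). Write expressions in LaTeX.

Differentiate the proposed F(x) back; it has to land on f(x) exactly.
Check: d/dx[- \frac{4 e^{3 x}}{3} - 3 \log{\left(2 x + 2 \right)}] = \frac{- 4 x e^{3 x} - 4 e^{3 x} - 3}{x + 1}, which equals f(x).

An antiderivative is F(x) = - \frac{4 e^{3 x}}{3} - 3 \log{\left(2 x + 2 \right)}.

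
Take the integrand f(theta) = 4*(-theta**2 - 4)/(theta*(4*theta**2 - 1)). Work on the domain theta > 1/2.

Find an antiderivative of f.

The denominator factors as theta*(2*theta - 1)*(2*theta + 1); partial fractions split f into directly integrable pieces: -17/(2*theta + 1) - 17/(2*theta - 1) + 16/theta.
Check: d/dtheta[16*log(theta) - 17*log(4*theta**2 - 1)/2] = (-4*theta**2 - 16)/(4*theta**3 - theta), which equals f(theta).

An antiderivative is F(theta) = 16*log(theta) - 17*log(4*theta**2 - 1)/2.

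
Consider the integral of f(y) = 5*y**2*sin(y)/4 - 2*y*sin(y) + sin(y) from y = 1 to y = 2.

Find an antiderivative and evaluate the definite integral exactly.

The integrand splits into summands that can be handled one at a time.
F(y) = -(5*y**2*cos(y) - 10*y*sin(y) - 8*y*cos(y) + 8*sin(y) - 6*cos(y))/4 is an antiderivative of f.
Check: d/dy[-(5*y**2*cos(y) - 10*y*sin(y) - 8*y*cos(y) + 8*sin(y) - 6*cos(y))/4] = 5*y**2*sin(y)/4 - 2*y*sin(y) + sin(y) = f(y).
F(2) = cos(2)/2 + 3*sin(2); F(1) = sin(1)/2 + 9*cos(1)/4.
Integral = F(2) - F(1) = -9*cos(1)/4 - sin(1)/2 + cos(2)/2 + 3*sin(2).

Antiderivative: F(y) = -(5*y**2*cos(y) - 10*y*sin(y) - 8*y*cos(y) + 8*sin(y) - 6*cos(y))/4; value = -9*cos(1)/4 - sin(1)/2 + cos(2)/2 + 3*sin(2)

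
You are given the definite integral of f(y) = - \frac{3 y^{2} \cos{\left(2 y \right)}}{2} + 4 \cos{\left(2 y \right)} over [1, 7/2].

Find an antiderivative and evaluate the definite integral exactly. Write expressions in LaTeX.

Integrate term by term and add the pieces.
F(y) = - \frac{3 y^{2} \sin{\left(2 y \right)}}{4} - \frac{3 y \cos{\left(2 y \right)}}{4} + \frac{19 \sin{\left(2 y \right)}}{8} is an antiderivative of f.
Check: d/dy[- \frac{3 y^{2} \sin{\left(2 y \right)}}{4} - \frac{3 y \cos{\left(2 y \right)}}{4} + \frac{19 \sin{\left(2 y \right)}}{8}] = - \frac{3 y^{2} \cos{\left(2 y \right)}}{2} + 4 \cos{\left(2 y \right)} = f(y).
F(7/2) = - \frac{109 \sin{\left(7 \right)}}{16} - \frac{21 \cos{\left(7 \right)}}{8}; F(1) = - \frac{3 \cos{\left(2 \right)}}{4} + \frac{13 \sin{\left(2 \right)}}{8}.
Integral = F(7/2) - F(1) = - \frac{109 \sin{\left(7 \right)}}{16} - \frac{21 \cos{\left(7 \right)}}{8} - \frac{13 \sin{\left(2 \right)}}{8} + \frac{3 \cos{\left(2 \right)}}{4}.

Antiderivative: F(y) = - \frac{3 y^{2} \sin{\left(2 y \right)}}{4} - \frac{3 y \cos{\left(2 y \right)}}{4} + \frac{19 \sin{\left(2 y \right)}}{8}; value = - \frac{109 \sin{\left(7 \right)}}{16} - \frac{21 \cos{\left(7 \right)}}{8} - \frac{13 \sin{\left(2 \right)}}{8} + \frac{3 \cos{\left(2 \right)}}{4}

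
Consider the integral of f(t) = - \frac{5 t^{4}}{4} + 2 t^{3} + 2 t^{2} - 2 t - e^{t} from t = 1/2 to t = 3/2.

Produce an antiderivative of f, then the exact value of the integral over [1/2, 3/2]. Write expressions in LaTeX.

The integrand splits into summands that can be handled one at a time.
F(t) = - \frac{3 t^{5} - 6 t^{4} - 8 t^{3} + 12 t^{2} + 12 e^{t} - 9}{12} is an antiderivative of f.
Check: d/dt[- \frac{3 t^{5} - 6 t^{4} - 8 t^{3} + 12 t^{2} + 12 e^{t} - 9}{12}] = - \frac{5 t^{4}}{4} + 2 t^{3} + 2 t^{2} - 2 t - e^{t} = f(t).
F(3/2) = \frac{177}{128} - e^{\frac{3}{2}}; F(1/2) = \frac{233}{384} - e^{\frac{1}{2}}.
Integral = F(3/2) - F(1/2) = - e^{\frac{3}{2}} + \frac{149}{192} + e^{\frac{1}{2}}.

Antiderivative: F(t) = - \frac{3 t^{5} - 6 t^{4} - 8 t^{3} + 12 t^{2} + 12 e^{t} - 9}{12}; value = - e^{\frac{3}{2}} + \frac{149}{192} + e^{\frac{1}{2}}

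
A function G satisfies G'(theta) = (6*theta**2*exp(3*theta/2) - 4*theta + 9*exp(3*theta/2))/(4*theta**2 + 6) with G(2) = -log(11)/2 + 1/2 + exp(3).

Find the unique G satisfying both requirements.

G(theta) = exp(3*theta/2) - log(2*theta**2 + 3)/2 + 1/2

For G(theta) to be correct, d/dtheta[G] must agree with the stated G'(theta) identically.
A general antiderivative is exp(3*theta/2) - log(2*theta**2 + 3)/2 + C.
The condition gives C = -log(11)/2 + 1/2 + exp(3) - (-log(11)/2 + exp(3)) = 1/2.
So G(theta) = exp(3*theta/2) - log(2*theta**2 + 3)/2 + 1/2.
Check: d/dtheta[exp(3*theta/2) - log(2*theta**2 + 3)/2 + 1/2] = (6*theta**2*exp(3*theta/2) - 4*theta + 9*exp(3*theta/2))/(4*theta**2 + 6) = G'(theta).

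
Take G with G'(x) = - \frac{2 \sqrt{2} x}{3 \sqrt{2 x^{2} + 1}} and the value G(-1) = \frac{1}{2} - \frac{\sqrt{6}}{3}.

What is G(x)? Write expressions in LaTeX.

G'(x) matches the chain-rule pattern g'(h)*h' with inner function h(x) = 4 x^{2} + 2; substituting u = h(x) collapses the integral.
A general antiderivative is - \frac{\sqrt{4 x^{2} + 2}}{3} + C.
The condition gives C = \frac{1}{2} - \frac{\sqrt{6}}{3} - (- \frac{\sqrt{6}}{3}) = \frac{1}{2}.
So G(x) = - \frac{2 \sqrt{2} \sqrt{2 x^{2} + 1} - 3}{6}.
Check: d/dx[- \frac{2 \sqrt{2} \sqrt{2 x^{2} + 1} - 3}{6}] = - \frac{2 \sqrt{2} x}{3 \sqrt{2 x^{2} + 1}} = G'(x).

G(x) = - \frac{2 \sqrt{2} \sqrt{2 x^{2} + 1} - 3}{6}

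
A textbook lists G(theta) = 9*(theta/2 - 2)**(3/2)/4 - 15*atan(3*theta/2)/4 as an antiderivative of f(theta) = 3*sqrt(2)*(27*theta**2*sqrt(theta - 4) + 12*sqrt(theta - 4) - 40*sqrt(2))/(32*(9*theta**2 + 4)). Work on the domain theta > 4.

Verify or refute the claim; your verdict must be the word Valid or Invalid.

d/dtheta[G] = (243*theta**2*sqrt(theta - 4) + 108*sqrt(theta - 4) - 360*sqrt(2))/(144*sqrt(2)*theta**2 + 64*sqrt(2))
d/dtheta[G] - f(theta) = (81*theta**2*sqrt(theta - 4) + 36*sqrt(theta - 4) - 120*sqrt(2))/(72*sqrt(2)*theta**2 + 32*sqrt(2)) != 0.

Invalid: d/dtheta[G] - f = (81*theta**2*sqrt(theta - 4) + 36*sqrt(theta - 4) - 120*sqrt(2))/(72*sqrt(2)*theta**2 + 32*sqrt(2)), which is not 0.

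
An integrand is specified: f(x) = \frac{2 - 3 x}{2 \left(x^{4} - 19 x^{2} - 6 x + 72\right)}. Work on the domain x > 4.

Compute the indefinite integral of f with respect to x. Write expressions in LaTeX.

The denominator factors as 2 \left(x - 4\right) \left(x - 2\right) \left(x + 3\right)^{2}; partial fractions split f into directly integrable pieces: \frac{27}{2450 \left(x + 3\right)} + \frac{11}{70 \left(x + 3\right)^{2}} + \frac{1}{25 \left(x - 2\right)} - \frac{5}{98 \left(x - 4\right)}.
Check: d/dx[- \frac{5 \log{\left(x - 4 \right)}}{98} + \frac{\log{\left(x - 2 \right)}}{25} + \frac{27 \log{\left(x + 3 \right)}}{2450} - \frac{11}{70 x + 210}] = \frac{2 - 3 x}{2 x^{4} - 38 x^{2} - 12 x + 144}, which equals f(x).

F(x) = - \frac{5 \log{\left(x - 4 \right)}}{98} + \frac{\log{\left(x - 2 \right)}}{25} + \frac{27 \log{\left(x + 3 \right)}}{2450} - \frac{11}{70 x + 210} + C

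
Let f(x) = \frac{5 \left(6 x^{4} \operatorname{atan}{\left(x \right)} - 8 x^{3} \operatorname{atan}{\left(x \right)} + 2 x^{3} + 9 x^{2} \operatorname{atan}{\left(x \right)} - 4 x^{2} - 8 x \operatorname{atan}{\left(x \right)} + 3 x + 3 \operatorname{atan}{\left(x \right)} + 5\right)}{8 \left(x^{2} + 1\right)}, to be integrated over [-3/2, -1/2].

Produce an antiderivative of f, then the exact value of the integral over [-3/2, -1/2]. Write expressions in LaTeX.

f has the shape u'v + uv' for u = \frac{5 x^{3}}{4} - \frac{5 x^{2}}{2} + \frac{15 x}{8} + \frac{25}{8} and v = \operatorname{atan}{\left(x \right)} — it is the derivative of the product u*v.
F(x) = \frac{5 \left(2 x^{3} - 4 x^{2} + 3 x + 5\right) \operatorname{atan}{\left(x \right)}}{8} is an antiderivative of f.
Check: d/dx[\frac{5 \left(2 x^{3} - 4 x^{2} + 3 x + 5\right) \operatorname{atan}{\left(x \right)}}{8}] = \frac{30 x^{4} \operatorname{atan}{\left(x \right)} - 40 x^{3} \operatorname{atan}{\left(x \right)} + 10 x^{3} + 45 x^{2} \operatorname{atan}{\left(x \right)} - 20 x^{2} - 40 x \operatorname{atan}{\left(x \right)} + 15 x + 15 \operatorname{atan}{\left(x \right)} + 25}{8 x^{2} + 8}, which equals f(x).
F(-1/2) = - \frac{45 \operatorname{atan}{\left(\frac{1}{2} \right)}}{32}; F(-3/2) = \frac{305 \operatorname{atan}{\left(\frac{3}{2} \right)}}{32}.
Integral = F(-1/2) - F(-3/2) = - \frac{305 \operatorname{atan}{\left(\frac{3}{2} \right)}}{32} - \frac{45 \operatorname{atan}{\left(\frac{1}{2} \right)}}{32}.

Antiderivative: F(x) = \frac{5 \left(2 x^{3} - 4 x^{2} + 3 x + 5\right) \operatorname{atan}{\left(x \right)}}{8}; value = - \frac{305 \operatorname{atan}{\left(\frac{3}{2} \right)}}{32} - \frac{45 \operatorname{atan}{\left(\frac{1}{2} \right)}}{32}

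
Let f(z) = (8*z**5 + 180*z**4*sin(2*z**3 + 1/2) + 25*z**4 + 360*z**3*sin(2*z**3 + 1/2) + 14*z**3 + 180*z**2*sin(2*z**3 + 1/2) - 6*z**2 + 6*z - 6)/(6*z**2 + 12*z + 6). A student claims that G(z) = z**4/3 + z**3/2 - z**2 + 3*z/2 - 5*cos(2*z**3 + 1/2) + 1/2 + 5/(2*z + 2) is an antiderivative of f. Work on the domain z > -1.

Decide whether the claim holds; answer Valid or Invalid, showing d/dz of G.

Valid - the claim checks out under differentiation.

d/dz[G] = (8*z**5 + 180*z**4*sin(2*z**3 + 1/2) + 25*z**4 + 360*z**3*sin(2*z**3 + 1/2) + 14*z**3 + 180*z**2*sin(2*z**3 + 1/2) - 6*z**2 + 6*z - 6)/(6*z**2 + 12*z + 6)
This equals f(z) exactly, so the claim holds.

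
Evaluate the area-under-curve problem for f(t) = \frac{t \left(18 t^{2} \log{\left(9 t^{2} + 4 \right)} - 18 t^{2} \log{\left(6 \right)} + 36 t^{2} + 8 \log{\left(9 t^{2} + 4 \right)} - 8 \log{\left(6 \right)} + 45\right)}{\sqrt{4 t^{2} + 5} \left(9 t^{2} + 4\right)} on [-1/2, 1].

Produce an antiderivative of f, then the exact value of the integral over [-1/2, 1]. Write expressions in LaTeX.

Antiderivative: F(t) = \frac{\sqrt{4 t^{2} + 5} \log{\left(\frac{3 t^{2}}{2} + \frac{2}{3} \right)}}{2}; value = - \frac{\sqrt{6} \log{\left(\frac{25}{24} \right)}}{2} + \frac{3 \log{\left(\frac{13}{6} \right)}}{2}

f has the shape u'v + uv' for u = \frac{\sqrt{4 t^{2} + 5}}{2} and v = \log{\left(\frac{3 t^{2}}{2} + \frac{2}{3} \right)} — it is the derivative of the product u*v.
F(t) = \frac{\sqrt{4 t^{2} + 5} \log{\left(\frac{3 t^{2}}{2} + \frac{2}{3} \right)}}{2} is an antiderivative of f.
Check: d/dt[\frac{\sqrt{4 t^{2} + 5} \log{\left(\frac{3 t^{2}}{2} + \frac{2}{3} \right)}}{2}] = \frac{18 t^{3} \log{\left(9 t^{2} + 4 \right)} - 18 t^{3} \log{\left(6 \right)} + 36 t^{3} + 8 t \log{\left(9 t^{2} + 4 \right)} - 8 t \log{\left(6 \right)} + 45 t}{9 t^{2} \sqrt{4 t^{2} + 5} + 4 \sqrt{4 t^{2} + 5}}, which equals f(t).
F(1) = \frac{3 \log{\left(\frac{13}{6} \right)}}{2}; F(-1/2) = \frac{\sqrt{6} \log{\left(\frac{25}{24} \right)}}{2}.
Integral = F(1) - F(-1/2) = - \frac{\sqrt{6} \log{\left(\frac{25}{24} \right)}}{2} + \frac{3 \log{\left(\frac{13}{6} \right)}}{2}.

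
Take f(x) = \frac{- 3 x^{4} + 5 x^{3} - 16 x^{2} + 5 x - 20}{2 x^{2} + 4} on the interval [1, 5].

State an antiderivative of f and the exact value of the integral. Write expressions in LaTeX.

Antiderivative: F(x) = - \frac{x^{3}}{2} + \frac{5 x^{2}}{4} - 5 x - \frac{5 \log{\left(\frac{3 x^{2}}{2} + 3 \right)}}{4}; value = -52 - \frac{5 \log{\left(\frac{81}{2} \right)}}{4} + \frac{5 \log{\left(\frac{9}{2} \right)}}{4}

A first test for any F(x): its x-derivative must equal f(x) identically.
F(x) = - \frac{x^{3}}{2} + \frac{5 x^{2}}{4} - 5 x - \frac{5 \log{\left(\frac{3 x^{2}}{2} + 3 \right)}}{4} is an antiderivative of f.
Check: d/dx[- \frac{x^{3}}{2} + \frac{5 x^{2}}{4} - 5 x - \frac{5 \log{\left(\frac{3 x^{2}}{2} + 3 \right)}}{4}] = \frac{- 3 x^{4} + 5 x^{3} - 16 x^{2} + 5 x - 20}{2 x^{2} + 4} = f(x).
F(5) = - \frac{225}{4} - \frac{5 \log{\left(\frac{81}{2} \right)}}{4}; F(1) = - \frac{17}{4} - \frac{5 \log{\left(\frac{9}{2} \right)}}{4}.
Integral = F(5) - F(1) = -52 - \frac{5 \log{\left(\frac{81}{2} \right)}}{4} + \frac{5 \log{\left(\frac{9}{2} \right)}}{4}.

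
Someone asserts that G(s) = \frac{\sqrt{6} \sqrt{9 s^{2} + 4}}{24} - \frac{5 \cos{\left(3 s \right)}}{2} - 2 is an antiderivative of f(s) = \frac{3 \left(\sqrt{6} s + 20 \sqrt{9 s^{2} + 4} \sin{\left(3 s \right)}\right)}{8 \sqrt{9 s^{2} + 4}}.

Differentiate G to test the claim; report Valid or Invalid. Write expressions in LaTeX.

d/ds[G] = \frac{3 \sqrt{6} s + 60 \sqrt{9 s^{2} + 4} \sin{\left(3 s \right)}}{8 \sqrt{9 s^{2} + 4}}
This equals f(s) exactly, so the claim holds.

Valid. The derivative of G reproduces f.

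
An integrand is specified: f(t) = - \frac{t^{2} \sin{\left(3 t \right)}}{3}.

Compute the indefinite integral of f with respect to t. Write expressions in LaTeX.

A candidate is checked by its d/dt: the result must match f(t).
Check: d/dt[\frac{t^{2} \cos{\left(3 t \right)}}{9} - \frac{2 t \sin{\left(3 t \right)}}{27} - \frac{2 \cos{\left(3 t \right)}}{81}] = - \frac{t^{2} \sin{\left(3 t \right)}}{3} = f(t).

F(t) = \frac{t^{2} \cos{\left(3 t \right)}}{9} - \frac{2 t \sin{\left(3 t \right)}}{27} - \frac{2 \cos{\left(3 t \right)}}{81} + C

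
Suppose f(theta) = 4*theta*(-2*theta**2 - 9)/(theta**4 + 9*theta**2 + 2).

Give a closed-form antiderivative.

An antiderivative is F(theta) = -2*log(theta**4/3 + 3*theta**2 + 2/3).

The substitution u = theta**4/3 + 3*theta**2 + 2/3 works: f is exactly (dF/du)*(du/dtheta) for that inner function.
Check: d/dtheta[-2*log(theta**4/3 + 3*theta**2 + 2/3)] = (-8*theta**3 - 36*theta)/(theta**4 + 9*theta**2 + 2), which equals f(theta).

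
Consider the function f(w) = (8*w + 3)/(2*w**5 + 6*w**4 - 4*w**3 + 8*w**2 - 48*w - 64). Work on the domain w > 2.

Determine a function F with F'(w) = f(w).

An antiderivative is F(w) = -(-190*log(w - 2) - 160*log(w + 1) + 116*log(w + 4) + 117*log(w**2 + 4) + 342*atan(w/2))/2880.

The denominator factors as 2*(w - 2)*(w + 1)*(w + 4)*(w**2 + 4); partial fractions split f into directly integrable pieces: -(13*w + 38)/(160*(w**2 + 4)) - 29/(720*(w + 4)) + 1/(18*(w + 1)) + 19/(288*(w - 2)).
Check: d/dw[-(-190*log(w - 2) - 160*log(w + 1) + 116*log(w + 4) + 117*log(w**2 + 4) + 342*atan(w/2))/2880] = (8*w + 3)/(2*w**5 + 6*w**4 - 4*w**3 + 8*w**2 - 48*w - 64) = f(w).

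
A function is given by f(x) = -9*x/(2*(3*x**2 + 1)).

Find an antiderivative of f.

f matches the chain-rule pattern g'(h)*h' with inner function h(x) = 2*x**2 + 2/3; substituting u = h(x) collapses the integral.
Check: d/dx[-3*log(2*x**2 + 2/3)/4] = -9*x/(6*x**2 + 2), which equals f(x).

An antiderivative is F(x) = -3*log(2*x**2 + 2/3)/4.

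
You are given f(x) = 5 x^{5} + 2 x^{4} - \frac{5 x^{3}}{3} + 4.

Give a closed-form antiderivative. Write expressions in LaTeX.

An antiderivative is F(x) = \frac{x \left(50 x^{5} + 24 x^{4} - 25 x^{3} + 240\right)}{60}.

The integrand splits into summands that can be handled one at a time.
Check: d/dx[\frac{x \left(50 x^{5} + 24 x^{4} - 25 x^{3} + 240\right)}{60}] = 5 x^{5} + 2 x^{4} - \frac{5 x^{3}}{3} + 4 = f(x).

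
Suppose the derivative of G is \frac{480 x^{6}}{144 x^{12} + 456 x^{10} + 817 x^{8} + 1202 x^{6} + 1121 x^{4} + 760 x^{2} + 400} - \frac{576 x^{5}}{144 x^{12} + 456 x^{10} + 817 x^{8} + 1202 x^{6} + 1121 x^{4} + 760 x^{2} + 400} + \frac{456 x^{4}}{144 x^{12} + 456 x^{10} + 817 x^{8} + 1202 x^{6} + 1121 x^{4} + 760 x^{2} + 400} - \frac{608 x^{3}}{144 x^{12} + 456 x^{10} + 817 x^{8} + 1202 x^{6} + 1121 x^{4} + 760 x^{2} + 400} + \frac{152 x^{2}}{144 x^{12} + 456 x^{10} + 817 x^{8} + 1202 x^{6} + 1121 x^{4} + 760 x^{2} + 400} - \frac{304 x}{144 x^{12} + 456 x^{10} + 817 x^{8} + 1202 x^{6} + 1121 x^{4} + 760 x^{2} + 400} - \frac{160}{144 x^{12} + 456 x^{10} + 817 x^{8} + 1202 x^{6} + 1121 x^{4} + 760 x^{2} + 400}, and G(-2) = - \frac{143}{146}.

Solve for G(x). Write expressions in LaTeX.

G(x) = - \frac{2 \left(2 x - 2\right)}{3 \left(x^{2} + \frac{4}{3}\right) \left(2 x^{4} + \frac{x^{2}}{2} + \frac{5}{2}\right)} - 1

The integrand splits into summands that can be handled one at a time.
A general antiderivative is - \frac{2 \left(2 x - 2\right)}{3 \left(x^{2} + \frac{4}{3}\right) \left(2 x^{4} + \frac{x^{2}}{2} + \frac{5}{2}\right)} + C.
The condition gives C = - \frac{143}{146} - (\frac{3}{146}) = -1.
So G(x) = - \frac{2 \left(2 x - 2\right)}{3 \left(x^{2} + \frac{4}{3}\right) \left(2 x^{4} + \frac{x^{2}}{2} + \frac{5}{2}\right)} - 1.
Check: d/dx[- \frac{2 \left(2 x - 2\right)}{3 \left(x^{2} + \frac{4}{3}\right) \left(2 x^{4} + \frac{x^{2}}{2} + \frac{5}{2}\right)} - 1] = \frac{480 x^{6} - 576 x^{5} + 456 x^{4} - 608 x^{3} + 152 x^{2} - 304 x - 160}{144 x^{12} + 456 x^{10} + 817 x^{8} + 1202 x^{6} + 1121 x^{4} + 760 x^{2} + 400}, which equals G'(x).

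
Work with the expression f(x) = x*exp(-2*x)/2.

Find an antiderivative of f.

An antiderivative is F(x) = -x*exp(-2*x)/4 - exp(-2*x)/8.

f has the shape u'v + uv' for u = -x/4 - 1/8 and v = exp(-2*x) — it is the derivative of the product u*v.
Check: d/dx[-x*exp(-2*x)/4 - exp(-2*x)/8] = x*exp(-2*x)/2 = f(x).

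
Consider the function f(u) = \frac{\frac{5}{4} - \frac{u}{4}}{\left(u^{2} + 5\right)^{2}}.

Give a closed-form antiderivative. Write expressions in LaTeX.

For F(u) to be correct the identity F'(u) - f(u) = 0 must hold.
Check: d/du[\frac{u}{8 u^{2} + 40} + \frac{\sqrt{5} \operatorname{atan}{\left(\frac{\sqrt{5} u}{5} \right)}}{40} + \frac{1}{8 u^{2} + 40}] = \frac{5 - u}{4 u^{4} + 40 u^{2} + 100}, which equals f(u).

An antiderivative is F(u) = \frac{u}{8 u^{2} + 40} + \frac{\sqrt{5} \operatorname{atan}{\left(\frac{\sqrt{5} u}{5} \right)}}{40} + \frac{1}{8 u^{2} + 40}.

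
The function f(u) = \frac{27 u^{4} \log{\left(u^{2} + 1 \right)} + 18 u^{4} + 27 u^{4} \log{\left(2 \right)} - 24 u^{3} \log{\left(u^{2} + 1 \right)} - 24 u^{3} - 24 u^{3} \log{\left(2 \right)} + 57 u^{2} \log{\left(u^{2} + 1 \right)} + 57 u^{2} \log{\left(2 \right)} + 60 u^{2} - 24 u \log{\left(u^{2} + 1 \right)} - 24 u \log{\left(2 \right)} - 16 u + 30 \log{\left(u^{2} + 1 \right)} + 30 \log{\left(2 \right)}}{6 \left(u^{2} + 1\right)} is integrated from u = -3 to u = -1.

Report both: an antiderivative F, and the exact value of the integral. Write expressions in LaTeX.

Antiderivative: F(u) = \frac{\left(9 u^{3} - 12 u^{2} + 30 u - 8\right) \log{\left(2 u^{2} + 2 \right)}}{6}; value = - \frac{59 \log{\left(4 \right)}}{6} + \frac{449 \log{\left(20 \right)}}{6}

f has the shape v'r + vr' for v = \frac{3 u^{3}}{2} - 2 u^{2} + 5 u - \frac{4}{3} and r = \log{\left(2 u^{2} + 2 \right)} — it is the derivative of the product v*r.
F(u) = \frac{\left(9 u^{3} - 12 u^{2} + 30 u - 8\right) \log{\left(2 u^{2} + 2 \right)}}{6} is an antiderivative of f.
Check: d/du[\frac{\left(9 u^{3} - 12 u^{2} + 30 u - 8\right) \log{\left(2 u^{2} + 2 \right)}}{6}] = \frac{27 u^{4} \log{\left(u^{2} + 1 \right)} + 18 u^{4} + 27 u^{4} \log{\left(2 \right)} - 24 u^{3} \log{\left(u^{2} + 1 \right)} - 24 u^{3} - 24 u^{3} \log{\left(2 \right)} + 57 u^{2} \log{\left(u^{2} + 1 \right)} + 57 u^{2} \log{\left(2 \right)} + 60 u^{2} - 24 u \log{\left(u^{2} + 1 \right)} - 24 u \log{\left(2 \right)} - 16 u + 30 \log{\left(u^{2} + 1 \right)} + 30 \log{\left(2 \right)}}{6 u^{2} + 6}, which equals f(u).
F(-1) = - \frac{59 \log{\left(4 \right)}}{6}; F(-3) = - \frac{449 \log{\left(20 \right)}}{6}.
Integral = F(-1) - F(-3) = - \frac{59 \log{\left(4 \right)}}{6} + \frac{449 \log{\left(20 \right)}}{6}.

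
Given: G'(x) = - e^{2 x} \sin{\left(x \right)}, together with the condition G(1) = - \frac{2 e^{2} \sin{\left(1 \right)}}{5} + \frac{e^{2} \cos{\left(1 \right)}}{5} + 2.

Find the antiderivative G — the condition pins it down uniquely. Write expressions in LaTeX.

Check a candidate G(x) by differentiating: d/dx[G] must match the given G'(x).
A general antiderivative is - \frac{2 e^{2 x} \sin{\left(x \right)}}{5} + \frac{e^{2 x} \cos{\left(x \right)}}{5} + C.
The condition gives C = - \frac{2 e^{2} \sin{\left(1 \right)}}{5} + \frac{e^{2} \cos{\left(1 \right)}}{5} + 2 - (- \frac{2 e^{2} \sin{\left(1 \right)}}{5} + \frac{e^{2} \cos{\left(1 \right)}}{5}) = 2.
So G(x) = \frac{- 2 e^{2 x} \sin{\left(x \right)} + e^{2 x} \cos{\left(x \right)} + 10}{5}.
Check: d/dx[\frac{- 2 e^{2 x} \sin{\left(x \right)} + e^{2 x} \cos{\left(x \right)} + 10}{5}] = - e^{2 x} \sin{\left(x \right)} = G'(x).

G(x) = \frac{- 2 e^{2 x} \sin{\left(x \right)} + e^{2 x} \cos{\left(x \right)} + 10}{5}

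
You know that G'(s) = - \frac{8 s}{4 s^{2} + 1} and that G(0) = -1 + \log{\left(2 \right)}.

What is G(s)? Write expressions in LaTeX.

The substitution u = 2 s^{2} + \frac{1}{2} works: G'(s) is exactly (dG/du)*(du/ds) for that inner function.
A general antiderivative is - \log{\left(2 s^{2} + \frac{1}{2} \right)} + C.
The condition gives C = -1 + \log{\left(2 \right)} - (\log{\left(2 \right)}) = -1.
So G(s) = - \log{\left(2 s^{2} + \frac{1}{2} \right)} - 1.
Check: d/ds[- \log{\left(2 s^{2} + \frac{1}{2} \right)} - 1] = - \frac{8 s}{4 s^{2} + 1} = G'(s).

G(s) = - \log{\left(2 s^{2} + \frac{1}{2} \right)} - 1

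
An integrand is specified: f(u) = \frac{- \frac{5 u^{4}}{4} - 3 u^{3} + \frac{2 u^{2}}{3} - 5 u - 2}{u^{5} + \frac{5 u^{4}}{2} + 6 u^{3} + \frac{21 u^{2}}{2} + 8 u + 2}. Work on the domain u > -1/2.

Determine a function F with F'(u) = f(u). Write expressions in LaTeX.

An antiderivative is F(u) = \frac{925 u \log{\left(u + \frac{1}{2} \right)} - 1088 u \log{\left(u + 1 \right)} - 556 u \log{\left(u^{2} + 4 \right)} + 856 u \operatorname{atan}{\left(\frac{u}{2} \right)} + 925 \log{\left(u + \frac{1}{2} \right)} - 1088 \log{\left(u + 1 \right)} - 556 \log{\left(u^{2} + 4 \right)} + 856 \operatorname{atan}{\left(\frac{u}{2} \right)} + 2210}{1020 u + 1020}.

The denominator factors as 6 \left(u + 1\right)^{2} \left(2 u + 1\right) \left(u^{2} + 4\right); partial fractions split f into directly integrable pieces: - \frac{2 \left(139 u - 214\right)}{255 \left(u^{2} + 4\right)} + \frac{185}{102 \left(2 u + 1\right)} - \frac{16}{15 \left(u + 1\right)} - \frac{13}{6 \left(u + 1\right)^{2}}.
Check: d/du[\frac{925 u \log{\left(u + \frac{1}{2} \right)} - 1088 u \log{\left(u + 1 \right)} - 556 u \log{\left(u^{2} + 4 \right)} + 856 u \operatorname{atan}{\left(\frac{u}{2} \right)} + 925 \log{\left(u + \frac{1}{2} \right)} - 1088 \log{\left(u + 1 \right)} - 556 \log{\left(u^{2} + 4 \right)} + 856 \operatorname{atan}{\left(\frac{u}{2} \right)} + 2210}{1020 u + 1020}] = \frac{- 15 u^{4} - 36 u^{3} + 8 u^{2} - 60 u - 24}{12 u^{5} + 30 u^{4} + 72 u^{3} + 126 u^{2} + 96 u + 24}, which equals f(u).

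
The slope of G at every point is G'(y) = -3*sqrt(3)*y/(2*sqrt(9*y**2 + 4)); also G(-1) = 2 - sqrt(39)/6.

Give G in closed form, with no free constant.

The substitution u = 3*y**2 + 4/3 works: G'(y) is exactly (dG/du)*(du/dy) for that inner function.
A general antiderivative is -sqrt(3*y**2 + 4/3)/2 + C.
The condition gives C = 2 - sqrt(39)/6 - (-sqrt(39)/6) = 2.
So G(y) = sqrt(3)*(-sqrt(9*y**2 + 4) + 4*sqrt(3))/6.
Check: d/dy[sqrt(3)*(-sqrt(9*y**2 + 4) + 4*sqrt(3))/6] = -3*sqrt(3)*y/(2*sqrt(9*y**2 + 4)) = G'(y).

G(y) = sqrt(3)*(-sqrt(9*y**2 + 4) + 4*sqrt(3))/6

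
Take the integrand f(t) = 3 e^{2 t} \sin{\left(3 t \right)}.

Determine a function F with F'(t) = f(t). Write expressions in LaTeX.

Check any antiderivative F(t) by computing F'(t) and comparing it with f(t).
Check: d/dt[- \frac{3 \left(- 2 \sin{\left(3 t \right)} + 3 \cos{\left(3 t \right)}\right) e^{2 t}}{13}] = 3 e^{2 t} \sin{\left(3 t \right)} = f(t).

An antiderivative is F(t) = - \frac{3 \left(- 2 \sin{\left(3 t \right)} + 3 \cos{\left(3 t \right)}\right) e^{2 t}}{13}.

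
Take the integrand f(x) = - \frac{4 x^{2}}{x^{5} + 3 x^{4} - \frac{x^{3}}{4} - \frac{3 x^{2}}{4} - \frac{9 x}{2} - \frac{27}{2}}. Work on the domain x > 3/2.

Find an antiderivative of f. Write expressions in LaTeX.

An antiderivative is F(x) = - \frac{8 \log{\left(x - \frac{3}{2} \right)}}{51} + \frac{8 \log{\left(x + \frac{3}{2} \right)}}{17} - \frac{16 \log{\left(x + 3 \right)}}{33} + \frac{16 \log{\left(x^{2} + 2 \right)}}{187} - \frac{48 \sqrt{2} \operatorname{atan}{\left(\frac{\sqrt{2} x}{2} \right)}}{187}.

Factor the denominator (\left(x + 3\right) \left(2 x - 3\right) \left(2 x + 3\right) \left(x^{2} + 2\right)) and decompose: f = \frac{32 \left(x - 3\right)}{187 \left(x^{2} + 2\right)} + \frac{16}{17 \left(2 x + 3\right)} - \frac{16}{51 \left(2 x - 3\right)} - \frac{16}{33 \left(x + 3\right)}; each piece integrates to a log, atan, or power term.
Check: d/dx[- \frac{8 \log{\left(x - \frac{3}{2} \right)}}{51} + \frac{8 \log{\left(x + \frac{3}{2} \right)}}{17} - \frac{16 \log{\left(x + 3 \right)}}{33} + \frac{16 \log{\left(x^{2} + 2 \right)}}{187} - \frac{48 \sqrt{2} \operatorname{atan}{\left(\frac{\sqrt{2} x}{2} \right)}}{187}] = - \frac{16 x^{2}}{4 x^{5} + 12 x^{4} - x^{3} - 3 x^{2} - 18 x - 54}, which equals f(x).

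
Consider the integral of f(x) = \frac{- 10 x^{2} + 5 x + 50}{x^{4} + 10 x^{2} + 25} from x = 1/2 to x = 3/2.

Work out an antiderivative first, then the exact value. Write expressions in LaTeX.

f has the shape u'v + uv' for u = \frac{1}{\frac{x^{2}}{2} + \frac{5}{2}} and v = 5 x - \frac{5}{4} — it is the derivative of the product u*v.
F(x) = \frac{5 \left(4 x - 1\right)}{2 \left(x^{2} + 5\right)} is an antiderivative of f.
Check: d/dx[\frac{5 \left(4 x - 1\right)}{2 \left(x^{2} + 5\right)}] = \frac{- 10 x^{2} + 5 x + 50}{x^{4} + 10 x^{2} + 25} = f(x).
F(3/2) = \frac{50}{29}; F(1/2) = \frac{10}{21}.
Integral = F(3/2) - F(1/2) = \frac{760}{609}.

Antiderivative: F(x) = \frac{5 \left(4 x - 1\right)}{2 \left(x^{2} + 5\right)}; value = \frac{760}{609}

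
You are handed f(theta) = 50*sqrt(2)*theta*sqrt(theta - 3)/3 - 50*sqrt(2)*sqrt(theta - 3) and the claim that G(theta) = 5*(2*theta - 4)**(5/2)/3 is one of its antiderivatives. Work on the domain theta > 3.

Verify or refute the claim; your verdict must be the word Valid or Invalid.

Invalid: d/dtheta[G] - f = -50*sqrt(2)*theta*sqrt(theta - 3)/3 + 50*sqrt(2)*theta*sqrt(theta - 2)/3 + 50*sqrt(2)*sqrt(theta - 3) - 100*sqrt(2)*sqrt(theta - 2)/3, which is not 0.

d/dtheta[G] = 50*sqrt(2)*theta*sqrt(theta - 2)/3 - 100*sqrt(2)*sqrt(theta - 2)/3
d/dtheta[G] - f(theta) = -50*sqrt(2)*theta*sqrt(theta - 3)/3 + 50*sqrt(2)*theta*sqrt(theta - 2)/3 + 50*sqrt(2)*sqrt(theta - 3) - 100*sqrt(2)*sqrt(theta - 2)/3 != 0.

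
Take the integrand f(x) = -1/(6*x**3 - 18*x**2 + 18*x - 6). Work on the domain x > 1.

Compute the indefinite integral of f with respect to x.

F(x) = 3/(4*(3*x - 3)**2) + C

A first test for any F(x): its x-derivative must equal f(x) identically.
Check: d/dx[3/(4*(3*x - 3)**2)] = -1/(6*x**3 - 18*x**2 + 18*x - 6) = f(x).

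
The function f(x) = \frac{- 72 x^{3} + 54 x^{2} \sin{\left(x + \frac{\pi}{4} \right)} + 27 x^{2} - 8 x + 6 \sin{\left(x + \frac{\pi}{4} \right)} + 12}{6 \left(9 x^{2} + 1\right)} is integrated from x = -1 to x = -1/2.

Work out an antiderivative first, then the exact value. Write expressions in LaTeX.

Antiderivative: F(x) = - \frac{2 x^{2}}{3} + \frac{x}{2} - \cos{\left(x + \frac{\pi}{4} \right)} + \frac{\operatorname{atan}{\left(3 x \right)}}{2}; value = - \sin{\left(\frac{1}{2} + \frac{\pi}{4} \right)} - \frac{\operatorname{atan}{\left(\frac{3}{2} \right)}}{2} + \frac{\operatorname{atan}{\left(3 \right)}}{2} + \frac{3}{4} + \sin{\left(\frac{\pi}{4} + 1 \right)}

Any candidate F(x) must reproduce f(x) exactly when differentiated.
F(x) = - \frac{2 x^{2}}{3} + \frac{x}{2} - \cos{\left(x + \frac{\pi}{4} \right)} + \frac{\operatorname{atan}{\left(3 x \right)}}{2} is an antiderivative of f.
Check: d/dx[- \frac{2 x^{2}}{3} + \frac{x}{2} - \cos{\left(x + \frac{\pi}{4} \right)} + \frac{\operatorname{atan}{\left(3 x \right)}}{2}] = \frac{- 72 x^{3} + 54 x^{2} \sin{\left(x + \frac{\pi}{4} \right)} + 27 x^{2} - 8 x + 6 \sin{\left(x + \frac{\pi}{4} \right)} + 12}{54 x^{2} + 6}, which equals f(x).
F(-1/2) = - \sin{\left(\frac{1}{2} + \frac{\pi}{4} \right)} - \frac{\operatorname{atan}{\left(\frac{3}{2} \right)}}{2} - \frac{5}{12}; F(-1) = - \frac{7}{6} - \sin{\left(\frac{\pi}{4} + 1 \right)} - \frac{\operatorname{atan}{\left(3 \right)}}{2}.
Integral = F(-1/2) - F(-1) = - \sin{\left(\frac{1}{2} + \frac{\pi}{4} \right)} - \frac{\operatorname{atan}{\left(\frac{3}{2} \right)}}{2} + \frac{\operatorname{atan}{\left(3 \right)}}{2} + \frac{3}{4} + \sin{\left(\frac{\pi}{4} + 1 \right)}.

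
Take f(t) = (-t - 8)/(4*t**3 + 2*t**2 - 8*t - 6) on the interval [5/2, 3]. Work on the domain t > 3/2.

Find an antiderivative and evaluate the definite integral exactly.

Antiderivative: F(t) = (-19*(t + 1)*log(t - 3/2) + 19*(t + 1)*log(t + 1) - 35)/(50*(t + 1)); value = -19*log(7/2)/50 - 19*log(3/2)/50 + 1/40 + 19*log(4)/50

The denominator factors as 2*(t + 1)**2*(2*t - 3); partial fractions split f into directly integrable pieces: -19/(25*(2*t - 3)) + 19/(50*(t + 1)) + 7/(10*(t + 1)**2).
F(t) = (-19*(t + 1)*log(t - 3/2) + 19*(t + 1)*log(t + 1) - 35)/(50*(t + 1)) is an antiderivative of f.
Check: d/dt[(-19*(t + 1)*log(t - 3/2) + 19*(t + 1)*log(t + 1) - 35)/(50*(t + 1))] = (-t - 8)/(4*t**3 + 2*t**2 - 8*t - 6) = f(t).
F(3) = -7/40 - 19*log(3/2)/50 + 19*log(4)/50; F(5/2) = -1/5 + 19*log(7/2)/50.
Integral = F(3) - F(5/2) = -19*log(7/2)/50 - 19*log(3/2)/50 + 1/40 + 19*log(4)/50.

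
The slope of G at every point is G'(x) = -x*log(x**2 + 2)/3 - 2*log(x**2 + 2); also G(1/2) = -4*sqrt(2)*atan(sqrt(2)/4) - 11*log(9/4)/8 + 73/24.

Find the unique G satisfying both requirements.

Integrate term by term and add the pieces.
A general antiderivative is x**2/6 + 4*x + (-x**2/6 - 2*x)*log(x**2 + 2) - log(x**2 + 2)/3 - 4*sqrt(2)*atan(sqrt(2)*x/2) + C.
The condition gives C = -4*sqrt(2)*atan(sqrt(2)/4) - 11*log(9/4)/8 + 73/24 - (-4*sqrt(2)*atan(sqrt(2)/4) - 11*log(9/4)/8 + 49/24) = 1.
So G(x) = x**2/6 + 4*x + (-x**2/6 - 2*x)*log(x**2 + 2) - log(x**2 + 2)/3 - 4*sqrt(2)*atan(sqrt(2)*x/2) + 1.
Check: d/dx[x**2/6 + 4*x + (-x**2/6 - 2*x)*log(x**2 + 2) - log(x**2 + 2)/3 - 4*sqrt(2)*atan(sqrt(2)*x/2) + 1] = -x*log(x**2 + 2)/3 - 2*log(x**2 + 2) = G'(x).

G(x) = x**2/6 + 4*x + (-x**2/6 - 2*x)*log(x**2 + 2) - log(x**2 + 2)/3 - 4*sqrt(2)*atan(sqrt(2)*x/2) + 1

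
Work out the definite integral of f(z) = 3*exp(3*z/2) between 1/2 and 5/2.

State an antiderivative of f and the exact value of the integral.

Recover f(z) by differentiating a candidate F(z); any mismatch rules it out.
F(z) = 2*exp(3*z/2) is an antiderivative of f.
Check: d/dz[2*exp(3*z/2)] = 3*exp(3*z/2) = f(z).
F(5/2) = 2*exp(15/4); F(1/2) = 2*exp(3/4).
Integral = F(5/2) - F(1/2) = -2*exp(3/4) + 2*exp(15/4).

Antiderivative: F(z) = 2*exp(3*z/2); value = -2*exp(3/4) + 2*exp(15/4)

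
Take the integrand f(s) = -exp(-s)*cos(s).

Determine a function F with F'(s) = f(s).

An antiderivative is F(s) = (-sin(s) + cos(s))*exp(-s)/2.

Check any antiderivative F(s) by computing F'(s) and comparing it with f(s).
Check: d/ds[(-sin(s) + cos(s))*exp(-s)/2] = -exp(-s)*cos(s) = f(s).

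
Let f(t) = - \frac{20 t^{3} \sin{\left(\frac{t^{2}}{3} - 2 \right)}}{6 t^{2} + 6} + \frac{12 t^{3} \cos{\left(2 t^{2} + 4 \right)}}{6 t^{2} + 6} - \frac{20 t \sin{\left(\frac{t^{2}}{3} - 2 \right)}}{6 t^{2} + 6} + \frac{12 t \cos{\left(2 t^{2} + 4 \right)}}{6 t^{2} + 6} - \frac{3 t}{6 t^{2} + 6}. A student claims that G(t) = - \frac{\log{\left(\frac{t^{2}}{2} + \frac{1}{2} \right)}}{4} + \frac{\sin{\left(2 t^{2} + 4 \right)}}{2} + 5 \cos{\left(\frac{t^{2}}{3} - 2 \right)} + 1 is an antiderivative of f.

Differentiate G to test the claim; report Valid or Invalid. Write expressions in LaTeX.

d/dt[G] = \frac{- 20 t^{3} \sin{\left(\frac{t^{2}}{3} - 2 \right)} + 12 t^{3} \cos{\left(2 t^{2} + 4 \right)} - 20 t \sin{\left(\frac{t^{2}}{3} - 2 \right)} + 12 t \cos{\left(2 t^{2} + 4 \right)} - 3 t}{6 t^{2} + 6}
This equals f(t) exactly, so the claim holds.

Valid - the claim checks out under differentiation.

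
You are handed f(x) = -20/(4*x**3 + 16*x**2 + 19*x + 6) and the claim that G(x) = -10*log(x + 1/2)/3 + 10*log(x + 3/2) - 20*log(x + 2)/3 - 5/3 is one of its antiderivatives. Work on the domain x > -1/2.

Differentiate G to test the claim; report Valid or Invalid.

Valid: G'(x) = f(x).

d/dx[G] = -20/(4*x**3 + 16*x**2 + 19*x + 6)
This equals f(x) exactly, so the claim holds.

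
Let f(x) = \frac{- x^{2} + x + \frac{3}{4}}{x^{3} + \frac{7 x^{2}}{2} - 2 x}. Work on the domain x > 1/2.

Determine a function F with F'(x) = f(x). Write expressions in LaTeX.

An antiderivative is F(x) = - \frac{3 \log{\left(x \right)}}{8} + \frac{4 \log{\left(x - \frac{1}{2} \right)}}{9} - \frac{77 \log{\left(x + 4 \right)}}{72}.

The denominator factors as 2 x \left(x + 4\right) \left(2 x - 1\right); partial fractions split f into directly integrable pieces: \frac{8}{9 \left(2 x - 1\right)} - \frac{77}{72 \left(x + 4\right)} - \frac{3}{8 x}.
Check: d/dx[- \frac{3 \log{\left(x \right)}}{8} + \frac{4 \log{\left(x - \frac{1}{2} \right)}}{9} - \frac{77 \log{\left(x + 4 \right)}}{72}] = \frac{- 4 x^{2} + 4 x + 3}{4 x^{3} + 14 x^{2} - 8 x}, which equals f(x).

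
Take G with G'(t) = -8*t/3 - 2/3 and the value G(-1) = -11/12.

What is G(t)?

For G(t) to be correct, d/dt[G] must agree with the stated G'(t) identically.
A general antiderivative is -4*t**2/3 - 2*t/3 + 3/4 + C.
The condition gives C = -11/12 - (1/12) = -1.
So G(t) = -(16*t**2 + 8*t + 3)/12.
Check: d/dt[-(16*t**2 + 8*t + 3)/12] = -8*t/3 - 2/3 = G'(t).

G(t) = -(16*t**2 + 8*t + 3)/12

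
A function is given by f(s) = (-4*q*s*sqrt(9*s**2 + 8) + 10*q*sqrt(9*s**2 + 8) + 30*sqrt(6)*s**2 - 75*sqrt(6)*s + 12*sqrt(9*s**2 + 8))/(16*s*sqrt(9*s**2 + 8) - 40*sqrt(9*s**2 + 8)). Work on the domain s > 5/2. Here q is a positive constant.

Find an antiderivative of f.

A candidate is checked by its d/ds: the result must match f(s).
Check: d/ds[(-6*q*s + 5*sqrt(6)*sqrt(9*s**2 + 8) + 18*log(s - 5/2))/24] = (-4*q*s*sqrt(9*s**2 + 8) + 10*q*sqrt(9*s**2 + 8) + 30*sqrt(6)*s**2 - 75*sqrt(6)*s + 12*sqrt(9*s**2 + 8))/(16*s*sqrt(9*s**2 + 8) - 40*sqrt(9*s**2 + 8)) = f(s).

An antiderivative is F(s) = (-6*q*s + 5*sqrt(6)*sqrt(9*s**2 + 8) + 18*log(s - 5/2))/24.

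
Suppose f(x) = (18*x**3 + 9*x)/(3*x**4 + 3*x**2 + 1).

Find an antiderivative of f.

f matches the chain-rule pattern g'(h)*h' with inner function h(x) = x**4 + x**2 + 1/3; substituting u = h(x) collapses the integral.
Check: d/dx[3*log(x**4 + x**2 + 1/3)/2] = (18*x**3 + 9*x)/(3*x**4 + 3*x**2 + 1) = f(x).

An antiderivative is F(x) = 3*log(x**4 + x**2 + 1/3)/2.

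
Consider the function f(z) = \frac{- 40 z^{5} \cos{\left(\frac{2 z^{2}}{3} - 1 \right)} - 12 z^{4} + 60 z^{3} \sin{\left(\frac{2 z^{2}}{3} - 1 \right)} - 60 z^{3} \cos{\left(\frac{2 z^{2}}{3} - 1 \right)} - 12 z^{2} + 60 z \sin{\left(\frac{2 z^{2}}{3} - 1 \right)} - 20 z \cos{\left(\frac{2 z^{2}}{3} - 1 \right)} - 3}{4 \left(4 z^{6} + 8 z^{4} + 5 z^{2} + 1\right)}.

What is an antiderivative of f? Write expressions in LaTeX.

An antiderivative is F(z) = - \frac{3 \operatorname{atan}{\left(z \right)}}{4} - \frac{15 \sin{\left(\frac{2 z^{2}}{3} - 1 \right)}}{8 z^{2} + 4}.

A first test for any F(z): its z-derivative must equal f(z) identically.
Check: d/dz[- \frac{3 \operatorname{atan}{\left(z \right)}}{4} - \frac{15 \sin{\left(\frac{2 z^{2}}{3} - 1 \right)}}{8 z^{2} + 4}] = \frac{- 40 z^{5} \cos{\left(\frac{2 z^{2}}{3} - 1 \right)} - 12 z^{4} + 60 z^{3} \sin{\left(\frac{2 z^{2}}{3} - 1 \right)} - 60 z^{3} \cos{\left(\frac{2 z^{2}}{3} - 1 \right)} - 12 z^{2} + 60 z \sin{\left(\frac{2 z^{2}}{3} - 1 \right)} - 20 z \cos{\left(\frac{2 z^{2}}{3} - 1 \right)} - 3}{16 z^{6} + 32 z^{4} + 20 z^{2} + 4}, which equals f(z).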